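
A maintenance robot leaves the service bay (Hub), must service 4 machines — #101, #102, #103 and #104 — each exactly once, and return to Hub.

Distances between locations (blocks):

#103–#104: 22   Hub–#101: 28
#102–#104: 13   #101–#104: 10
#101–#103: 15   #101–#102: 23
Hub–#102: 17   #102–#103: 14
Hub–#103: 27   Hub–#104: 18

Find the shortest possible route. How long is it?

Shortest round trip = 74 blocks.

With 4 stops there are 4!/2 = 12 distinct round trips (a route and its reverse cost the same).
Hub-#101-#102-#103-#104-Hub: 28+23+14+22+18 = 105
Hub-#101-#102-#104-#103-Hub: 28+23+13+22+27 = 113
Hub-#101-#103-#102-#104-Hub: 28+15+14+13+18 = 88
Hub-#101-#103-#104-#102-Hub: 28+15+22+13+17 = 95
Hub-#101-#104-#102-#103-Hub: 28+10+13+14+27 = 92
Hub-#101-#104-#103-#102-Hub: 28+10+22+14+17 = 91
Hub-#102-#101-#103-#104-Hub: 17+23+15+22+18 = 95
Hub-#102-#101-#104-#103-Hub: 17+23+10+22+27 = 99
Hub-#102-#103-#101-#104-Hub: 17+14+15+10+18 = 74
Hub-#102-#104-#101-#103-Hub: 17+13+10+15+27 = 82
Hub-#103-#101-#102-#104-Hub: 27+15+23+13+18 = 96
Hub-#103-#102-#101-#104-Hub: 27+14+23+10+18 = 92
The minimum is 74.
One optimal route: Hub → #102 → #103 → #101 → #104 → Hub (or its reverse).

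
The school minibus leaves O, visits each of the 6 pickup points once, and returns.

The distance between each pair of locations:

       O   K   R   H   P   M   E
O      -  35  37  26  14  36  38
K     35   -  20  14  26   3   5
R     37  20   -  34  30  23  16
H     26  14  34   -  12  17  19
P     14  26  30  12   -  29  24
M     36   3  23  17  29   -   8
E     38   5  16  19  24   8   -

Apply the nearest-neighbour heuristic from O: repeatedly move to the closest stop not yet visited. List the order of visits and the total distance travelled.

At O the remaining stops are P 14, H 26, K 35, M 36, R 37, E 38; go to P.
At P the remaining stops are H 12, E 24, K 26, M 29, R 30; go to H.
At H the remaining stops are K 14, M 17, E 19, R 34; go to K.
At K the remaining stops are M 3, E 5, R 20; go to M.
At M the remaining stops are E 8, R 23; go to E.
At E the remaining stops are R 16; go to R.
Return R→O: 37.
Total = 14 + 12 + 14 + 3 + 8 + 16 + 37 = 104.

Nearest-neighbour total = 104; route O → P → H → K → M → E → R → O.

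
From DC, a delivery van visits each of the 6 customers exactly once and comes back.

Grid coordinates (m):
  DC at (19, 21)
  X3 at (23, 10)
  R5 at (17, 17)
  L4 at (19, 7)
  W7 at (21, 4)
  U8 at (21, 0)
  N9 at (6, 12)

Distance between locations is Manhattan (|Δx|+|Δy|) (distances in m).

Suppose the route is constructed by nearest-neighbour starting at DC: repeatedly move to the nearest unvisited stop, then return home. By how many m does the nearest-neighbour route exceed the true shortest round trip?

DC: R5=6, L4=14, X3=15, W7=19, N9=22, U8=23 ⇒ R5
R5: L4=12, X3=13, N9=16, W7=17, U8=21 ⇒ L4
L4: W7=5, X3=7, U8=9, N9=18 ⇒ W7
W7: U8=4, X3=8, N9=23 ⇒ U8
U8: X3=12, N9=27 ⇒ X3
X3: N9=19 ⇒ N9
NN route DC → R5 → L4 → W7 → U8 → X3 → N9 → DC costs 80.
Optimal: DC → X3 → W7 → U8 → L4 → N9 → R5 → DC costs 76 (by enumerating all 360 distinct tours).
Excess = 80 − 76 = 4.

Excess over optimum: 4 m.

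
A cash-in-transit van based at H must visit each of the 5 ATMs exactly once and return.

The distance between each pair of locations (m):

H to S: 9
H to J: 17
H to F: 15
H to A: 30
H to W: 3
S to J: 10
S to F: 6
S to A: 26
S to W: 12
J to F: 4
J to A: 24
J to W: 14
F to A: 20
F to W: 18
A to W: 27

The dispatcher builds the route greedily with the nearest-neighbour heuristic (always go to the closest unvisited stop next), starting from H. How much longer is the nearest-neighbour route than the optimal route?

Excess over optimum: 6 m.

H: W=3, S=9, F=15, J=17, A=30 ⇒ W
W: S=12, J=14, F=18, A=27 ⇒ S
S: F=6, J=10, A=26 ⇒ F
F: J=4, A=20 ⇒ J
J: A=24 ⇒ A
NN route H → W → S → F → J → A → H costs 79.
Optimal: H → S → J → F → A → W → H costs 73 (by enumerating all 60 distinct tours).
Excess = 79 − 73 = 6.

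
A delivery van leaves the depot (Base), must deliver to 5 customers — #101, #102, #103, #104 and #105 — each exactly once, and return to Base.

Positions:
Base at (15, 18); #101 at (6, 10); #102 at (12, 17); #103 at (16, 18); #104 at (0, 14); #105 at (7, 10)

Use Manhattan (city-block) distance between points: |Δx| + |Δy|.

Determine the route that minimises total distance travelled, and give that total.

There are 60 distinct closed tours to check (reversals are equivalent).
Base-#101-#102-#103-#104-#105-Base: 17+13+5+20+11+16 = 82
Base-#101-#102-#103-#105-#104-Base: 17+13+5+17+11+19 = 82
Base-#101-#102-#104-#103-#105-Base: 17+13+15+20+17+16 = 98
Base-#101-#102-#104-#105-#103-Base: 17+13+15+11+17+1 = 74
Base-#101-#102-#105-#103-#104-Base: 17+13+12+17+20+19 = 98
Base-#101-#102-#105-#104-#103-Base: 17+13+12+11+20+1 = 74
Base-#101-#103-#102-#104-#105-Base: 17+18+5+15+11+16 = 82
Base-#101-#103-#102-#105-#104-Base: 17+18+5+12+11+19 = 82
Base-#101-#103-#104-#102-#105-Base: 17+18+20+15+12+16 = 98
Base-#101-#103-#104-#105-#102-Base: 17+18+20+11+12+4 = 82
Base-#101-#103-#105-#102-#104-Base: 17+18+17+12+15+19 = 98
Base-#101-#103-#105-#104-#102-Base: 17+18+17+11+15+4 = 82
Base-#101-#104-#102-#103-#105-Base: 17+10+15+5+17+16 = 80
Base-#101-#104-#102-#105-#103-Base: 17+10+15+12+17+1 = 72
… (46 more)
Base-#102-#104-#101-#105-#103-Base: 4+15+10+1+17+1 = 48  ← best
The minimum is 48.
One optimal route: Base → #102 → #104 → #101 → #105 → #103 → Base (or its reverse).

Minimum total distance: 48.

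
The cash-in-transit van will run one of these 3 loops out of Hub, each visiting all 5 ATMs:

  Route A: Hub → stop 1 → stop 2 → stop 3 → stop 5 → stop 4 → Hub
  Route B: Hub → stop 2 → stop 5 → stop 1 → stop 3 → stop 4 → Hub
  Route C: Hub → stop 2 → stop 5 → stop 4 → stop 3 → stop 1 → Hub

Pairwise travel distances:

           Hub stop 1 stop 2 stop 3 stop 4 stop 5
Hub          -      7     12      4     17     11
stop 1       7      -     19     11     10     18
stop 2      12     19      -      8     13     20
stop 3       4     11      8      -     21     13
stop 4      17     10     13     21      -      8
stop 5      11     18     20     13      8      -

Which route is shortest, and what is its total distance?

Route A: 7 + 19 + 8 + 13 + 8 + 17 = 72
Route B: 12 + 20 + 18 + 11 + 21 + 17 = 99
Route C: 12 + 20 + 8 + 21 + 11 + 7 = 79

72 — Route A is the shortest.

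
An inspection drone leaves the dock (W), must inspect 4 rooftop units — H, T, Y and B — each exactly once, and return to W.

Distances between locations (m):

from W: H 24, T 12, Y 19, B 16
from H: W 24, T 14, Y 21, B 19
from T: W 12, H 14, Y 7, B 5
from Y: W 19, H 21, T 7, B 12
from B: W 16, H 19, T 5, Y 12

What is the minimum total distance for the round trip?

73 m — the shortest possible round trip.

W - H - T - Y - B - W: 24+14+7+12+16 = 73
W - H - T - B - Y - W: 24+14+5+12+19 = 74
W - H - Y - T - B - W: 24+21+7+5+16 = 73
W - H - Y - B - T - W: 24+21+12+5+12 = 74
W - H - B - T - Y - W: 24+19+5+7+19 = 74
W - H - B - Y - T - W: 24+19+12+7+12 = 74
W - T - H - Y - B - W: 12+14+21+12+16 = 75
W - T - H - B - Y - W: 12+14+19+12+19 = 76
W - T - Y - H - B - W: 12+7+21+19+16 = 75
W - T - B - H - Y - W: 12+5+19+21+19 = 76
W - Y - H - T - B - W: 19+21+14+5+16 = 75
W - Y - T - H - B - W: 19+7+14+19+16 = 75
The minimum is 73.
One optimal route: W → H → T → Y → B → W (or its reverse).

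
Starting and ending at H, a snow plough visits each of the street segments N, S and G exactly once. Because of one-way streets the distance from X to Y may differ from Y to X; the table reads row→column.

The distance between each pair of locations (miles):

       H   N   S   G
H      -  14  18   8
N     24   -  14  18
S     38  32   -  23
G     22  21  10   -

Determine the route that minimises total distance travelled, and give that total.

73 miles — the shortest possible round trip.

H → N → S → G → H: 14+14+23+22 = 73
H → N → G → S → H: 14+18+10+38 = 80
H → S → N → G → H: 18+32+18+22 = 90
H → S → G → N → H: 18+23+21+24 = 86
H → G → N → S → H: 8+21+14+38 = 81
H → G → S → N → H: 8+10+32+24 = 74
The minimum is 73.
One optimal route: H → N → S → G → H.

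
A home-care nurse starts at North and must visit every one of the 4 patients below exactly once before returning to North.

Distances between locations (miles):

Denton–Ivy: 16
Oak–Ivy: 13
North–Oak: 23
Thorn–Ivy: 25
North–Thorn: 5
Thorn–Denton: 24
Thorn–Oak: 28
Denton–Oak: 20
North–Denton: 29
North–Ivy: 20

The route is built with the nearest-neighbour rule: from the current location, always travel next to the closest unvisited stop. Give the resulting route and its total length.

North → [Thorn:5 / Ivy:20 / Oak:23 / Denton:29] → Thorn (5)
Thorn → [Denton:24 / Ivy:25 / Oak:28] → Denton (24)
Denton → [Ivy:16 / Oak:20] → Ivy (16)
Ivy → [Oak:13] → Oak (13)
Return Oak→North: 23.
Total = 5 + 24 + 16 + 13 + 23 = 81.

81 miles along North → Thorn → Denton → Ivy → Oak → North.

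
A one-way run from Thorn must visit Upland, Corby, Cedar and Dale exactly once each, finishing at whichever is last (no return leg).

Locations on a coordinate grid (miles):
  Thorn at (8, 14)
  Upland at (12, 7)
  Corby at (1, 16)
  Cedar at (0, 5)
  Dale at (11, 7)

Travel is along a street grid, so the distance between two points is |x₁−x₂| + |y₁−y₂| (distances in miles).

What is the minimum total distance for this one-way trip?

Minimum one-way distance = 35 miles.

There are 4! = 24 possible orderings.
Thorn → Upland → Corby → Cedar → Dale: 11+20+12+13 = 56
Thorn → Upland → Corby → Dale → Cedar: 11+20+19+13 = 63
Thorn → Upland → Cedar → Corby → Dale: 11+14+12+19 = 56
Thorn → Upland → Cedar → Dale → Corby: 11+14+13+19 = 57
Thorn → Upland → Dale → Corby → Cedar: 11+1+19+12 = 43
Thorn → Upland → Dale → Cedar → Corby: 11+1+13+12 = 37
Thorn → Corby → Upland → Cedar → Dale: 9+20+14+13 = 56
Thorn → Corby → Upland → Dale → Cedar: 9+20+1+13 = 43
Thorn → Corby → Cedar → Upland → Dale: 9+12+14+1 = 36
Thorn → Corby → Cedar → Dale → Upland: 9+12+13+1 = 35
Thorn → Corby → Dale → Upland → Cedar: 9+19+1+14 = 43
Thorn → Corby → Dale → Cedar → Upland: 9+19+13+14 = 55
Thorn → Cedar → Upland → Corby → Dale: 17+14+20+19 = 70
Thorn → Cedar → Upland → Dale → Corby: 17+14+1+19 = 51
… (10 more)
The minimum is 35.
One shortest path: Thorn → Corby → Cedar → Dale → Upland.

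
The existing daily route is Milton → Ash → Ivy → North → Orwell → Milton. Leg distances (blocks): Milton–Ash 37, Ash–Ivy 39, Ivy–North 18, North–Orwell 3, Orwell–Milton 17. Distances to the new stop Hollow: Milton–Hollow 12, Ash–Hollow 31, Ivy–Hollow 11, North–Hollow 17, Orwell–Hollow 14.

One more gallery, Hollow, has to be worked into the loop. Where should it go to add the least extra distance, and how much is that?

Insertion cost between consecutive stops i–j is d(i,Hollow) + d(Hollow,j) − d(i,j):
  between Milton and Ash: 12 + 31 − 37 = 6
  between Ash and Ivy: 31 + 11 − 39 = 3
  between Ivy and North: 11 + 17 − 18 = 10
  between North and Orwell: 17 + 14 − 3 = 28
  between Orwell and Milton: 14 + 12 − 17 = 9
Cheapest insertion is between Ash and Ivy, adding 3.
New total = 114 + 3 = 117.

Adding 3 blocks by placing Hollow on the Ash–Ivy leg.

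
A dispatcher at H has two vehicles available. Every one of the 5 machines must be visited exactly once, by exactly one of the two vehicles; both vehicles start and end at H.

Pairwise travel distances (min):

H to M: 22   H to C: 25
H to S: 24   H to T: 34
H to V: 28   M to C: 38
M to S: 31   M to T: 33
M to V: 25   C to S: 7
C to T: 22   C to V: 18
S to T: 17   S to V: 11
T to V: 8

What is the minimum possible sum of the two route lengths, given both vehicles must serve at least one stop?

Check every non-empty split of the stops between the two vehicles; for each half take its own optimal tour:
  {M} + {C, S, T, V}: 44 + 85 = 129
  {C} + {M, S, T, V}: 50 + 96 = 146
  {M, C} + {S, T, V}: 85 + 77 = 162
  {S} + {M, C, T, V}: 48 + 102 = 150
  {M, S} + {C, T, V}: 77 + 83 = 160
  {C, S} + {M, T, V}: 56 + 89 = 145
  … (15 splits in total)
Best: vehicle 1 H → M → H = 44; vehicle 2 H → C → S → T → V → H = 85; combined 129.

129 min — the smallest possible combined total.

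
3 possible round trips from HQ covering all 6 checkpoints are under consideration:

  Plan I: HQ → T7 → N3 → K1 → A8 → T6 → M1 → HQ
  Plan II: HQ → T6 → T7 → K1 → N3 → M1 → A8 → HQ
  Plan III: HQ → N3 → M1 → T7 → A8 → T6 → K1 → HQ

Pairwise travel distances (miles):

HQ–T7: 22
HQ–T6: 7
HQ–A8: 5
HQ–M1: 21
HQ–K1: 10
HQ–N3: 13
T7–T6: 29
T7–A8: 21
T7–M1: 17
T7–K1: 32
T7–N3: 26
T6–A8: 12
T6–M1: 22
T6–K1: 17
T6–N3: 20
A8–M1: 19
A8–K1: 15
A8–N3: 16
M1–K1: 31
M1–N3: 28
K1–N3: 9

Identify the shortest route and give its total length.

118 miles — Plan III is the shortest.

Plan I: 22 + 26 + 9 + 15 + 12 + 22 + 21 = 127
Plan II: 7 + 29 + 32 + 9 + 28 + 19 + 5 = 129
Plan III: 13 + 28 + 17 + 21 + 12 + 17 + 10 = 118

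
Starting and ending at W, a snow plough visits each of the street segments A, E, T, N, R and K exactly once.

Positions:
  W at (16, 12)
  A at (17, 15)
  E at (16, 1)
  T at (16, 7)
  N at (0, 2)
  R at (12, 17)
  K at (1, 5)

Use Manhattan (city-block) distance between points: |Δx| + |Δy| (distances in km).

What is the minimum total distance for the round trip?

There are 360 distinct closed tours to check (reversals are equivalent).
W-A-E-T-N-R-K-W: 4+15+6+21+27+23+22 = 118
W-A-E-T-N-K-R-W: 4+15+6+21+4+23+9 = 82
W-A-E-T-R-N-K-W: 4+15+6+14+27+4+22 = 92
W-A-E-T-R-K-N-W: 4+15+6+14+23+4+26 = 92
W-A-E-T-K-N-R-W: 4+15+6+17+4+27+9 = 82
W-A-E-T-K-R-N-W: 4+15+6+17+23+27+26 = 118
W-A-E-N-T-R-K-W: 4+15+17+21+14+23+22 = 116
W-A-E-N-T-K-R-W: 4+15+17+21+17+23+9 = 106
… (352 more)
W-A-R-K-N-E-T-W: 4+7+23+4+17+6+5 = 66  ← best
The minimum is 66.
One optimal route: W → A → R → K → N → E → T → W (or its reverse).

Minimum total distance: 66 km.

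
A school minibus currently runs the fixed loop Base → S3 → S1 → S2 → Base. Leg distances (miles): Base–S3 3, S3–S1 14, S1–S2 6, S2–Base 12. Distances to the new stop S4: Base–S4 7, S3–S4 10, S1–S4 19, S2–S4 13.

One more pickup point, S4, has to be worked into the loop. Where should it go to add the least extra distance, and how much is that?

Minimum extra distance: 8 miles, inserting S4 between S2 and Base.

Insertion cost between consecutive stops i–j is d(i,S4) + d(S4,j) − d(i,j):
  between Base and S3: 7 + 10 − 3 = 14
  between S3 and S1: 10 + 19 − 14 = 15
  between S1 and S2: 19 + 13 − 6 = 26
  between S2 and Base: 13 + 7 − 12 = 8
Cheapest insertion is between S2 and Base, adding 8.
New total = 35 + 8 = 43.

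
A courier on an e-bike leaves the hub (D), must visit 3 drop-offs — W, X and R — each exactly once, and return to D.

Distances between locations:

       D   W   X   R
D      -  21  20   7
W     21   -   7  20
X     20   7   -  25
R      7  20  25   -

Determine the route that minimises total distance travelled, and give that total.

54 — the shortest possible round trip.

D → W → X → R → D: 21+7+25+7 = 60
D → W → R → X → D: 21+20+25+20 = 86
D → X → W → R → D: 20+7+20+7 = 54
The minimum is 54.
One optimal route: D → X → W → R → D (or its reverse).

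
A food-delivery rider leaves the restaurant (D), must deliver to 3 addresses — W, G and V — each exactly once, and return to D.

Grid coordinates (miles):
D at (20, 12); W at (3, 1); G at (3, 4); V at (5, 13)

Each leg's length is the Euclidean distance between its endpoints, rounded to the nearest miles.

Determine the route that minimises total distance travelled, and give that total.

Minimum total distance: 47 miles.

There are 3 distinct closed tours to check (reversals are equivalent).
D→W→G→V→D: 20+3+9+15 = 47
D→W→V→G→D: 20+12+9+19 = 60
D→G→W→V→D: 19+3+12+15 = 49
The minimum is 47.
One optimal route: D → W → G → V → D (or its reverse).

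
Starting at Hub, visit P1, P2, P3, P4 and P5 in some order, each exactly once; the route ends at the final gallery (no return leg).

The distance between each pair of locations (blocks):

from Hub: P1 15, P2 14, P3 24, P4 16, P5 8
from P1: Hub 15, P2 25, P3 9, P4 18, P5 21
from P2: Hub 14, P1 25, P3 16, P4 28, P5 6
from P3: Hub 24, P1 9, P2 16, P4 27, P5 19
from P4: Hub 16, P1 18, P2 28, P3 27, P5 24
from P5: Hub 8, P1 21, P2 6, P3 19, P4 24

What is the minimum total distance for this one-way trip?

There are 5! = 120 possible orderings.
Hub - P1 - P2 - P3 - P4 - P5: 15+25+16+27+24 = 107
Hub - P1 - P2 - P3 - P5 - P4: 15+25+16+19+24 = 99
Hub - P1 - P2 - P4 - P3 - P5: 15+25+28+27+19 = 114
Hub - P1 - P2 - P4 - P5 - P3: 15+25+28+24+19 = 111
Hub - P1 - P2 - P5 - P3 - P4: 15+25+6+19+27 = 92
Hub - P1 - P2 - P5 - P4 - P3: 15+25+6+24+27 = 97
Hub - P1 - P3 - P2 - P4 - P5: 15+9+16+28+24 = 92
Hub - P1 - P3 - P2 - P5 - P4: 15+9+16+6+24 = 70
Hub - P1 - P3 - P4 - P2 - P5: 15+9+27+28+6 = 85
Hub - P1 - P3 - P4 - P5 - P2: 15+9+27+24+6 = 81
Hub - P1 - P3 - P5 - P2 - P4: 15+9+19+6+28 = 77
Hub - P1 - P3 - P5 - P4 - P2: 15+9+19+24+28 = 95
Hub - P1 - P4 - P2 - P3 - P5: 15+18+28+16+19 = 96
Hub - P1 - P4 - P2 - P5 - P3: 15+18+28+6+19 = 86
… (106 more)
Hub - P5 - P2 - P3 - P1 - P4: 8+6+16+9+18 = 57  ← best
The minimum is 57.
One shortest path: Hub → P5 → P2 → P3 → P1 → P4.

57 blocks — the minimum one-way total.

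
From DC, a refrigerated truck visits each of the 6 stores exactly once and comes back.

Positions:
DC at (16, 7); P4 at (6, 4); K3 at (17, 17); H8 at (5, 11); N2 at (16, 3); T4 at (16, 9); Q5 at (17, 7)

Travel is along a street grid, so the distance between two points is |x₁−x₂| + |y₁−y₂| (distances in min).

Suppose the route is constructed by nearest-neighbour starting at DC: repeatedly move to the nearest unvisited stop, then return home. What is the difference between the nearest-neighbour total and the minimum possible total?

DC: Q5=1, T4=2, N2=4, K3=11, P4=13, H8=15 ⇒ Q5
Q5: T4=3, N2=5, K3=10, P4=14, H8=16 ⇒ T4
T4: N2=6, K3=9, H8=13, P4=15 ⇒ N2
N2: P4=11, K3=15, H8=19 ⇒ P4
P4: H8=8, K3=24 ⇒ H8
H8: K3=18 ⇒ K3
NN route DC → Q5 → T4 → N2 → P4 → H8 → K3 → DC costs 58.
Optimal: DC → N2 → P4 → H8 → K3 → T4 → Q5 → DC costs 54 (by enumerating all 360 distinct tours).
Excess = 58 − 54 = 4.

4 min longer than the optimal tour.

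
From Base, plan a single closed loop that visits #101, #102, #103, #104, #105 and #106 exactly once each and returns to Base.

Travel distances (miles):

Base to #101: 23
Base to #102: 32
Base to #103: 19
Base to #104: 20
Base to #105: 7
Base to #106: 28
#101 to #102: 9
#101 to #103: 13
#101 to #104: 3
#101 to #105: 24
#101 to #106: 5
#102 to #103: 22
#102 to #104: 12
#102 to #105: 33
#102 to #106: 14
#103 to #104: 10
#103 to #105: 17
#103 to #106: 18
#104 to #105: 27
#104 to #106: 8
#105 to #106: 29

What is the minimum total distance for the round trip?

Minimum total distance: 88 miles.

With 6 stops there are 6!/2 = 360 distinct round trips (a route and its reverse cost the same).
Base → #101 → #102 → #103 → #104 → #105 → #106 → Base: 23+9+22+10+27+29+28 = 148
Base → #101 → #102 → #103 → #104 → #106 → #105 → Base: 23+9+22+10+8+29+7 = 108
Base → #101 → #102 → #103 → #105 → #104 → #106 → Base: 23+9+22+17+27+8+28 = 134
Base → #101 → #102 → #103 → #105 → #106 → #104 → Base: 23+9+22+17+29+8+20 = 128
Base → #101 → #102 → #103 → #106 → #104 → #105 → Base: 23+9+22+18+8+27+7 = 114
Base → #101 → #102 → #103 → #106 → #105 → #104 → Base: 23+9+22+18+29+27+20 = 148
Base → #101 → #102 → #104 → #103 → #105 → #106 → Base: 23+9+12+10+17+29+28 = 128
Base → #101 → #102 → #104 → #103 → #106 → #105 → Base: 23+9+12+10+18+29+7 = 108
… (352 more)
Base → #101 → #102 → #106 → #104 → #103 → #105 → Base: 23+9+14+8+10+17+7 = 88  ← best
The minimum is 88.
One optimal route: Base → #101 → #102 → #106 → #104 → #103 → #105 → Base (or its reverse).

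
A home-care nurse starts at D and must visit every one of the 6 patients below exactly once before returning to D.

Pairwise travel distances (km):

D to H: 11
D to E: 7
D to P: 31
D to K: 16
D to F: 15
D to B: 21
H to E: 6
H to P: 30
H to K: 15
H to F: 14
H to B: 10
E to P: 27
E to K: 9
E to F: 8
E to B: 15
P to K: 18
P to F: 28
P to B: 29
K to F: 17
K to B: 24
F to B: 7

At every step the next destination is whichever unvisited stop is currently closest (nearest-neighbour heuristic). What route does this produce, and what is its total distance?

From D: distances to unvisited — E=7, H=11, F=15, K=16, B=21, P=31. Nearest is E (7).
From E: distances to unvisited — H=6, F=8, K=9, B=15, P=27. Nearest is H (6).
From H: distances to unvisited — B=10, F=14, K=15, P=30. Nearest is B (10).
From B: distances to unvisited — F=7, K=24, P=29. Nearest is F (7).
From F: distances to unvisited — K=17, P=28. Nearest is K (17).
From K: distances to unvisited — P=18. Nearest is P (18).
Return P→D: 31.
Total = 7 + 6 + 10 + 7 + 17 + 18 + 31 = 96.

96 km along D → E → H → B → F → K → P → D.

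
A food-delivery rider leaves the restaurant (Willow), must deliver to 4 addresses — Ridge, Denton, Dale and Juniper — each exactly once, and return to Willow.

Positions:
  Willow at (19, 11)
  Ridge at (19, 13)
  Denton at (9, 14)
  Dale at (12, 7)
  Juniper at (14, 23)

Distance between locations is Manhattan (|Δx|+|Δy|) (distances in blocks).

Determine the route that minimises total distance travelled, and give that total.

Minimum total distance: 52 blocks.

Willow → Ridge → Denton → Dale → Juniper → Willow: 2+11+10+18+17 = 58
Willow → Ridge → Denton → Juniper → Dale → Willow: 2+11+14+18+11 = 56
Willow → Ridge → Dale → Denton → Juniper → Willow: 2+13+10+14+17 = 56
Willow → Ridge → Dale → Juniper → Denton → Willow: 2+13+18+14+13 = 60
Willow → Ridge → Juniper → Denton → Dale → Willow: 2+15+14+10+11 = 52
Willow → Ridge → Juniper → Dale → Denton → Willow: 2+15+18+10+13 = 58
Willow → Denton → Ridge → Dale → Juniper → Willow: 13+11+13+18+17 = 72
Willow → Denton → Ridge → Juniper → Dale → Willow: 13+11+15+18+11 = 68
Willow → Denton → Dale → Ridge → Juniper → Willow: 13+10+13+15+17 = 68
Willow → Denton → Juniper → Ridge → Dale → Willow: 13+14+15+13+11 = 66
Willow → Dale → Ridge → Denton → Juniper → Willow: 11+13+11+14+17 = 66
Willow → Dale → Denton → Ridge → Juniper → Willow: 11+10+11+15+17 = 64
The minimum is 52.
One optimal route: Willow → Ridge → Juniper → Denton → Dale → Willow (or its reverse).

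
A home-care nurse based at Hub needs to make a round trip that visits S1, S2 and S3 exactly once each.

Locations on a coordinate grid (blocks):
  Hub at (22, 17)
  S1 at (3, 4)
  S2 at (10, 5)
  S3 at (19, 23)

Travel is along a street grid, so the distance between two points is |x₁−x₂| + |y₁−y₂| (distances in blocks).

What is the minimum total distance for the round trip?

76 blocks — the shortest possible round trip.

There are 3 distinct closed tours to check (reversals are equivalent).
Hub - S1 - S2 - S3 - Hub: 32+8+27+9 = 76
Hub - S1 - S3 - S2 - Hub: 32+35+27+24 = 118
Hub - S2 - S1 - S3 - Hub: 24+8+35+9 = 76
The minimum is 76.
One optimal route: Hub → S1 → S2 → S3 → Hub (or its reverse).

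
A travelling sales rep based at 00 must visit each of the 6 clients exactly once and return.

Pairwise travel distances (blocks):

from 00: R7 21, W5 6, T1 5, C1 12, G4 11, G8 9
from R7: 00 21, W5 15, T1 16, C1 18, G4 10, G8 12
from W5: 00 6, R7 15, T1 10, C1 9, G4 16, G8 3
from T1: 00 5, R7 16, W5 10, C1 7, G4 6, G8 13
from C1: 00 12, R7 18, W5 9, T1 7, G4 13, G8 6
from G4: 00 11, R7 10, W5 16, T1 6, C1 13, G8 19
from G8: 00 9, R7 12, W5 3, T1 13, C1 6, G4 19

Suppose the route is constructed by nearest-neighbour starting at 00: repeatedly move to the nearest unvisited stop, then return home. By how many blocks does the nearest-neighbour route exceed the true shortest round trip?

00: T1=5, W5=6, G8=9, G4=11, C1=12, R7=21 ⇒ T1
T1: G4=6, C1=7, W5=10, G8=13, R7=16 ⇒ G4
G4: R7=10, C1=13, W5=16, G8=19 ⇒ R7
R7: G8=12, W5=15, C1=18 ⇒ G8
G8: W5=3, C1=6 ⇒ W5
W5: C1=9 ⇒ C1
NN route 00 → T1 → G4 → R7 → G8 → W5 → C1 → 00 costs 57.
Optimal: 00 → W5 → C1 → G8 → R7 → G4 → T1 → 00 costs 54 (by enumerating all 360 distinct tours).
Excess = 57 − 54 = 3.

Excess over optimum: 3 blocks.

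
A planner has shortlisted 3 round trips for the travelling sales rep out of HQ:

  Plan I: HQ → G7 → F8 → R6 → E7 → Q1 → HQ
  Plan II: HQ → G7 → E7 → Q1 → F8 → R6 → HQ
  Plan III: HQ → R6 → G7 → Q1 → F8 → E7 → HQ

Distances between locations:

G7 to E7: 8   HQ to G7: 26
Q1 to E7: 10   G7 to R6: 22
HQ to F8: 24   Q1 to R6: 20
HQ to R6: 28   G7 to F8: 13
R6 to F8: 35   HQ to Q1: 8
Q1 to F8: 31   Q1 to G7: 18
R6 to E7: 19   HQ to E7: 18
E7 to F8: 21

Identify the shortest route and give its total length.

Shortest is Plan I, total 111.

Plan I: 26 + 13 + 35 + 19 + 10 + 8 = 111
Plan II: 26 + 8 + 10 + 31 + 35 + 28 = 138
Plan III: 28 + 22 + 18 + 31 + 21 + 18 = 138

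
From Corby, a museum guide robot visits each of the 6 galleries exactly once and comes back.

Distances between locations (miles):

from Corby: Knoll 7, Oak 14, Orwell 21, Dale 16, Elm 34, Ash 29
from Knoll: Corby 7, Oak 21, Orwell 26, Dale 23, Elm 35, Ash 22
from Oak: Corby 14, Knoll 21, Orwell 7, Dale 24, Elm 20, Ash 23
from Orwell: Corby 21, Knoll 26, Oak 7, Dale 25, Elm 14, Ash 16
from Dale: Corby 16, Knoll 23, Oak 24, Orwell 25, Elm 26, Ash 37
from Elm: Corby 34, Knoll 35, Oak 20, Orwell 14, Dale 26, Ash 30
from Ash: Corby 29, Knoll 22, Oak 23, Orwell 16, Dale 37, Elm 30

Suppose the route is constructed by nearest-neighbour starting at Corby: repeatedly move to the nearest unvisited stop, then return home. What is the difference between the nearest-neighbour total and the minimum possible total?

Corby: Knoll=7, Oak=14, Dale=16, Orwell=21, Ash=29, Elm=34 ⇒ Knoll
Knoll: Oak=21, Ash=22, Dale=23, Orwell=26, Elm=35 ⇒ Oak
Oak: Orwell=7, Elm=20, Ash=23, Dale=24 ⇒ Orwell
Orwell: Elm=14, Ash=16, Dale=25 ⇒ Elm
Elm: Dale=26, Ash=30 ⇒ Dale
Dale: Ash=37 ⇒ Ash
NN route Corby → Knoll → Oak → Orwell → Elm → Dale → Ash → Corby costs 141.
Optimal: Corby → Knoll → Ash → Orwell → Oak → Elm → Dale → Corby costs 114 (by enumerating all 360 distinct tours).
Excess = 141 − 114 = 27.

Excess over optimum: 27 miles.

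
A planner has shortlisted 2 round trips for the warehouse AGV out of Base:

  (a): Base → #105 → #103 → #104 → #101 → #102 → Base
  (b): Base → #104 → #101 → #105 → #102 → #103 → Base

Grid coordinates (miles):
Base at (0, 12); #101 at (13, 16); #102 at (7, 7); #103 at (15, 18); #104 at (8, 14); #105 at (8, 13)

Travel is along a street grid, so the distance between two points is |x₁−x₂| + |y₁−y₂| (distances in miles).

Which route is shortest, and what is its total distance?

66 miles — (a) is the shortest.

(a): 9 + 12 + 11 + 7 + 15 + 12 = 66
(b): 10 + 7 + 8 + 7 + 19 + 21 = 72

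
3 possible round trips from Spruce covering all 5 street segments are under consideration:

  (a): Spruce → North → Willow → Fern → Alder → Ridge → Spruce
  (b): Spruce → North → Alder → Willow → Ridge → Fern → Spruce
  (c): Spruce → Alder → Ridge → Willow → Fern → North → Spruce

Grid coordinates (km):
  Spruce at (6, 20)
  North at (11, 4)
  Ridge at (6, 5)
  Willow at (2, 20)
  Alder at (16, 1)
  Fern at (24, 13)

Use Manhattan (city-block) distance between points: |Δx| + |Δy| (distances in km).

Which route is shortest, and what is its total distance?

124 km — (a) is the shortest.

(a): 21 + 25 + 29 + 20 + 14 + 15 = 124
(b): 21 + 8 + 33 + 19 + 26 + 25 = 132
(c): 29 + 14 + 19 + 29 + 22 + 21 = 134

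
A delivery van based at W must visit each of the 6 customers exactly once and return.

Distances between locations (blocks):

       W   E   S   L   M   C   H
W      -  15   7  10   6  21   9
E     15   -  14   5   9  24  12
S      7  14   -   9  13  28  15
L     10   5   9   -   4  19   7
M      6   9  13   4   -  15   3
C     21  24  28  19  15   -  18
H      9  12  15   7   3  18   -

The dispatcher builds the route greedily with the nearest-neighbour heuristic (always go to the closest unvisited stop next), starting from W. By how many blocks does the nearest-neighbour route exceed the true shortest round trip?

12 blocks longer than the optimal tour.

From W: M=6, S=7, H=9, L=10, E=15, C=21 → choose M (6).
From M: H=3, L=4, E=9, S=13, C=15 → choose H (3).
From H: L=7, E=12, S=15, C=18 → choose L (7).
From L: E=5, S=9, C=19 → choose E (5).
From E: S=14, C=24 → choose S (14).
From S: C=28 → choose C (28).
NN route W → M → H → L → E → S → C → W costs 84.
Optimal: W → S → E → L → M → C → H → W costs 72 (by enumerating all 360 distinct tours).
Excess = 84 − 72 = 12.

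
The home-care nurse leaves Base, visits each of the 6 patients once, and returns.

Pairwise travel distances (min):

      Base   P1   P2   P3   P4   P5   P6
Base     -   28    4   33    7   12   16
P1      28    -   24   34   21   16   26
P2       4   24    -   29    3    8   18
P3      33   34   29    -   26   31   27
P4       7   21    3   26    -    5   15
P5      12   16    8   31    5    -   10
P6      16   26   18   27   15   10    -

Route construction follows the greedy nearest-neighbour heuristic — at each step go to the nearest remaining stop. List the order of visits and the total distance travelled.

115 min along Base → P2 → P4 → P5 → P6 → P1 → P3 → Base.

Base → [P2:4 / P4:7 / P5:12 / P6:16 / P1:28 / P3:33] → P2 (4)
P2 → [P4:3 / P5:8 / P6:18 / P1:24 / P3:29] → P4 (3)
P4 → [P5:5 / P6:15 / P1:21 / P3:26] → P5 (5)
P5 → [P6:10 / P1:16 / P3:31] → P6 (10)
P6 → [P1:26 / P3:27] → P1 (26)
P1 → [P3:34] → P3 (34)
Return P3→Base: 33.
Total = 4 + 3 + 5 + 10 + 26 + 34 + 33 = 115.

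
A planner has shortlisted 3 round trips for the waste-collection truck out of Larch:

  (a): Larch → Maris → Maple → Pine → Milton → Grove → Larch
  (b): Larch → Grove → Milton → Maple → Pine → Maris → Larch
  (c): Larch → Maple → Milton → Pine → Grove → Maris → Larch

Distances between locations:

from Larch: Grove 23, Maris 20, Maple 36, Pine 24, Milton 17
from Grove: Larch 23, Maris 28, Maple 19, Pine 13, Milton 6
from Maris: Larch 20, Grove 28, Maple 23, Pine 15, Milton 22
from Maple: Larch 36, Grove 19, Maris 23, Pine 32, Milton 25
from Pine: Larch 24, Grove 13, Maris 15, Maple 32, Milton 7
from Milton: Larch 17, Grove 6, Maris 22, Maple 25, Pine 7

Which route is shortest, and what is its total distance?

(a): 20 + 23 + 32 + 7 + 6 + 23 = 111
(b): 23 + 6 + 25 + 32 + 15 + 20 = 121
(c): 36 + 25 + 7 + 13 + 28 + 20 = 129

Shortest is (a), total 111.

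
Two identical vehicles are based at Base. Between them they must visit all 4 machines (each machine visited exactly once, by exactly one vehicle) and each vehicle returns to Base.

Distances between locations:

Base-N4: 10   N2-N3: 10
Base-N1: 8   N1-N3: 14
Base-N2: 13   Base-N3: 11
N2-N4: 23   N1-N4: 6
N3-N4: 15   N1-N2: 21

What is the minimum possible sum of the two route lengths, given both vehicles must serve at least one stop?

There are 2^3 − 1 = 7 ways to divide the 4 stops into two non-empty groups. For each, the best each vehicle can do is its own shortest tour through its group:
  {N1} + {N2, N3, N4}: 16 + 48 = 64
  {N2} + {N1, N3, N4}: 26 + 40 = 66
  {N1, N2} + {N3, N4}: 42 + 36 = 78
  {N3} + {N1, N2, N4}: 22 + 50 = 72
  {N1, N3} + {N2, N4}: 33 + 46 = 79
  {N2, N3} + {N1, N4}: 34 + 24 = 58
  … (7 splits in total)
Best: vehicle 1 Base → N2 → N3 → Base = 34; vehicle 2 Base → N1 → N4 → Base = 24; combined 58.

58 — the smallest possible combined total.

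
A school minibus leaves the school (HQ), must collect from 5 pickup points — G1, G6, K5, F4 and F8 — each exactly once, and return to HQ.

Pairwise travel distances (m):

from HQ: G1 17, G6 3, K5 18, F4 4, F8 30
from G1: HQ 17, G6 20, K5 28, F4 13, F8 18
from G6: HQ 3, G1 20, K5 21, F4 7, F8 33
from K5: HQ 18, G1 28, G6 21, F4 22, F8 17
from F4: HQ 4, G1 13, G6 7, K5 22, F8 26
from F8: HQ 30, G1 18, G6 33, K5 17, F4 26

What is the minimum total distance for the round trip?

With 5 stops there are 5!/2 = 60 distinct round trips (a route and its reverse cost the same).
HQ - G1 - G6 - K5 - F4 - F8 - HQ: 17+20+21+22+26+30 = 136
HQ - G1 - G6 - K5 - F8 - F4 - HQ: 17+20+21+17+26+4 = 105
HQ - G1 - G6 - F4 - K5 - F8 - HQ: 17+20+7+22+17+30 = 113
HQ - G1 - G6 - F4 - F8 - K5 - HQ: 17+20+7+26+17+18 = 105
HQ - G1 - G6 - F8 - K5 - F4 - HQ: 17+20+33+17+22+4 = 113
HQ - G1 - G6 - F8 - F4 - K5 - HQ: 17+20+33+26+22+18 = 136
HQ - G1 - K5 - G6 - F4 - F8 - HQ: 17+28+21+7+26+30 = 129
HQ - G1 - K5 - G6 - F8 - F4 - HQ: 17+28+21+33+26+4 = 129
HQ - G1 - K5 - F4 - G6 - F8 - HQ: 17+28+22+7+33+30 = 137
HQ - G1 - K5 - F4 - F8 - G6 - HQ: 17+28+22+26+33+3 = 129
HQ - G1 - K5 - F8 - G6 - F4 - HQ: 17+28+17+33+7+4 = 106
HQ - G1 - K5 - F8 - F4 - G6 - HQ: 17+28+17+26+7+3 = 98
HQ - G1 - F4 - G6 - K5 - F8 - HQ: 17+13+7+21+17+30 = 105
HQ - G1 - F4 - G6 - F8 - K5 - HQ: 17+13+7+33+17+18 = 105
… (46 more)
HQ - G6 - K5 - F8 - G1 - F4 - HQ: 3+21+17+18+13+4 = 76  ← best
The minimum is 76.
One optimal route: HQ → G6 → K5 → F8 → G1 → F4 → HQ (or its reverse).

Shortest round trip = 76 m.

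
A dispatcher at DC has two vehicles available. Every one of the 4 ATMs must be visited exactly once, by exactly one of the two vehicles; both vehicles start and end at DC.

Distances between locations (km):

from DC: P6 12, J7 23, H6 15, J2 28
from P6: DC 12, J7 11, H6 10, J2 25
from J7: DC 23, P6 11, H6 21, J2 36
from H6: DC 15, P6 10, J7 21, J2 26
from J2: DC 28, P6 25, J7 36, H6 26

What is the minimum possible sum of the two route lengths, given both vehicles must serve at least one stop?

Try each way of splitting the stops between the two vehicles (each non-empty) and, for each split, find the best tour for each vehicle:
  {P6} + {J7, H6, J2}: 24 + 98 = 122
  {J7} + {P6, H6, J2}: 46 + 76 = 122
  {P6, J7} + {H6, J2}: 46 + 69 = 115
  {H6} + {P6, J7, J2}: 30 + 87 = 117
  {P6, H6} + {J7, J2}: 37 + 87 = 124
  {J7, H6} + {P6, J2}: 59 + 65 = 124
  … (7 splits in total)
Best: vehicle 1 DC → P6 → J7 → DC = 46; vehicle 2 DC → H6 → J2 → DC = 69; combined 115.

115 km — the smallest possible combined total.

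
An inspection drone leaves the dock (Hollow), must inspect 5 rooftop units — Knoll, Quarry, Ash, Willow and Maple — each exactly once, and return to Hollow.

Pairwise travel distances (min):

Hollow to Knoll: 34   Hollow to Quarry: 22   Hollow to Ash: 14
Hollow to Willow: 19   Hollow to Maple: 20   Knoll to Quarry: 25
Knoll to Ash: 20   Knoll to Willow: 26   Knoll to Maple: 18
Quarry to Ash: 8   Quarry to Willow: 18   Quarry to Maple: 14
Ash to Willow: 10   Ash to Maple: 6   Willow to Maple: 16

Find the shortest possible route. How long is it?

99 min — the shortest possible round trip.

With 5 stops there are 5!/2 = 60 distinct round trips (a route and its reverse cost the same).
Hollow-Knoll-Quarry-Ash-Willow-Maple-Hollow: 34+25+8+10+16+20 = 113
Hollow-Knoll-Quarry-Ash-Maple-Willow-Hollow: 34+25+8+6+16+19 = 108
Hollow-Knoll-Quarry-Willow-Ash-Maple-Hollow: 34+25+18+10+6+20 = 113
Hollow-Knoll-Quarry-Willow-Maple-Ash-Hollow: 34+25+18+16+6+14 = 113
Hollow-Knoll-Quarry-Maple-Ash-Willow-Hollow: 34+25+14+6+10+19 = 108
Hollow-Knoll-Quarry-Maple-Willow-Ash-Hollow: 34+25+14+16+10+14 = 113
Hollow-Knoll-Ash-Quarry-Willow-Maple-Hollow: 34+20+8+18+16+20 = 116
Hollow-Knoll-Ash-Quarry-Maple-Willow-Hollow: 34+20+8+14+16+19 = 111
Hollow-Knoll-Ash-Willow-Quarry-Maple-Hollow: 34+20+10+18+14+20 = 116
Hollow-Knoll-Ash-Willow-Maple-Quarry-Hollow: 34+20+10+16+14+22 = 116
Hollow-Knoll-Ash-Maple-Quarry-Willow-Hollow: 34+20+6+14+18+19 = 111
Hollow-Knoll-Ash-Maple-Willow-Quarry-Hollow: 34+20+6+16+18+22 = 116
Hollow-Knoll-Willow-Quarry-Ash-Maple-Hollow: 34+26+18+8+6+20 = 112
Hollow-Knoll-Willow-Quarry-Maple-Ash-Hollow: 34+26+18+14+6+14 = 112
… (46 more)
Hollow-Quarry-Ash-Maple-Knoll-Willow-Hollow: 22+8+6+18+26+19 = 99  ← best
The minimum is 99.
One optimal route: Hollow → Quarry → Ash → Maple → Knoll → Willow → Hollow (or its reverse).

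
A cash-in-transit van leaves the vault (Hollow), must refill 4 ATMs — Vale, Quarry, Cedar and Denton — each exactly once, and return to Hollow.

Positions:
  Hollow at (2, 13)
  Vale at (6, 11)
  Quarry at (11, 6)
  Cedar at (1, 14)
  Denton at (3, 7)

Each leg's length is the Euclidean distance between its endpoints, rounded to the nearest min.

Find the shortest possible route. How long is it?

27 min — the shortest possible round trip.

There are 12 distinct closed tours to check (reversals are equivalent).
Hollow → Vale → Quarry → Cedar → Denton → Hollow: 4+7+13+7+6 = 37
Hollow → Vale → Quarry → Denton → Cedar → Hollow: 4+7+8+7+1 = 27
Hollow → Vale → Cedar → Quarry → Denton → Hollow: 4+6+13+8+6 = 37
Hollow → Vale → Cedar → Denton → Quarry → Hollow: 4+6+7+8+11 = 36
Hollow → Vale → Denton → Quarry → Cedar → Hollow: 4+5+8+13+1 = 31
Hollow → Vale → Denton → Cedar → Quarry → Hollow: 4+5+7+13+11 = 40
Hollow → Quarry → Vale → Cedar → Denton → Hollow: 11+7+6+7+6 = 37
Hollow → Quarry → Vale → Denton → Cedar → Hollow: 11+7+5+7+1 = 31
Hollow → Quarry → Cedar → Vale → Denton → Hollow: 11+13+6+5+6 = 41
Hollow → Quarry → Denton → Vale → Cedar → Hollow: 11+8+5+6+1 = 31
Hollow → Cedar → Vale → Quarry → Denton → Hollow: 1+6+7+8+6 = 28
Hollow → Cedar → Quarry → Vale → Denton → Hollow: 1+13+7+5+6 = 32
The minimum is 27.
One optimal route: Hollow → Vale → Quarry → Denton → Cedar → Hollow (or its reverse).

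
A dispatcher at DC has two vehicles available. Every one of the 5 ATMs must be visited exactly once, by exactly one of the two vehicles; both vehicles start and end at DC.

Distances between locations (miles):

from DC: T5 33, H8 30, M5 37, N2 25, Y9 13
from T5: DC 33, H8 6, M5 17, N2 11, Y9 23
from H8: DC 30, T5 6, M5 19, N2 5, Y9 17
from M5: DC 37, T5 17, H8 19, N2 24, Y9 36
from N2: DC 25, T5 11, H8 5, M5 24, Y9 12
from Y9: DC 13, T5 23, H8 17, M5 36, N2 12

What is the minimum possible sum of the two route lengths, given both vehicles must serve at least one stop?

Check every non-empty split of the stops between the two vehicles; for each half take its own optimal tour:
  {T5} + {H8, M5, N2, Y9}: 66 + 86 = 152
  {H8} + {T5, M5, N2, Y9}: 60 + 90 = 150
  {T5, H8} + {M5, N2, Y9}: 69 + 86 = 155
  {M5} + {T5, H8, N2, Y9}: 74 + 69 = 143
  {T5, M5} + {H8, N2, Y9}: 87 + 60 = 147
  {H8, M5} + {T5, N2, Y9}: 86 + 69 = 155
  … (15 splits in total)
  {T5, H8, M5, N2} + {Y9}: 90 + 26 = 116  ← best
Best: vehicle 1 DC → M5 → T5 → H8 → N2 → DC = 90; vehicle 2 DC → Y9 → DC = 26; combined 116.

116 miles — the smallest possible combined total.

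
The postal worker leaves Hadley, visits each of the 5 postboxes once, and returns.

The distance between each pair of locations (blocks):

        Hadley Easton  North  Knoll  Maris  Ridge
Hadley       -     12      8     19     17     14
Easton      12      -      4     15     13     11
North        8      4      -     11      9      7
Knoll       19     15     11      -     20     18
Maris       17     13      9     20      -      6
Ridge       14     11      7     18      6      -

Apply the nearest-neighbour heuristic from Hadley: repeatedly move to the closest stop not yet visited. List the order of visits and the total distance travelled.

Total distance 68 blocks via the nearest-neighbour route Hadley → North → Easton → Ridge → Maris → Knoll → Hadley.

At Hadley the remaining stops are North 8, Easton 12, Ridge 14, Maris 17, Knoll 19; go to North.
At North the remaining stops are Easton 4, Ridge 7, Maris 9, Knoll 11; go to Easton.
At Easton the remaining stops are Ridge 11, Maris 13, Knoll 15; go to Ridge.
At Ridge the remaining stops are Maris 6, Knoll 18; go to Maris.
At Maris the remaining stops are Knoll 20; go to Knoll.
Return Knoll→Hadley: 19.
Total = 8 + 4 + 11 + 6 + 20 + 19 = 68.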